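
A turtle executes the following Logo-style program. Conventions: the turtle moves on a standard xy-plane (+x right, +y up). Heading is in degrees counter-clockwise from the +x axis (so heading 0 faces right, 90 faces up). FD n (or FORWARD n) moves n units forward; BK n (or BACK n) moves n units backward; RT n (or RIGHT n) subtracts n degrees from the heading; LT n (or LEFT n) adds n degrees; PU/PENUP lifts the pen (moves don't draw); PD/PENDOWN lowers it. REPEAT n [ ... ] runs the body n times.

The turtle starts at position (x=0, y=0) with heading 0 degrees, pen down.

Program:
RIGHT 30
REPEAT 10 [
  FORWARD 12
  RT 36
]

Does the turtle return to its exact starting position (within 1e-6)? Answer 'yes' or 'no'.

Executing turtle program step by step:
Start: pos=(0,0), heading=0, pen down
RT 30: heading 0 -> 330
REPEAT 10 [
  -- iteration 1/10 --
  FD 12: (0,0) -> (10.392,-6) [heading=330, draw]
  RT 36: heading 330 -> 294
  -- iteration 2/10 --
  FD 12: (10.392,-6) -> (15.273,-16.963) [heading=294, draw]
  RT 36: heading 294 -> 258
  -- iteration 3/10 --
  FD 12: (15.273,-16.963) -> (12.778,-28.7) [heading=258, draw]
  RT 36: heading 258 -> 222
  -- iteration 4/10 --
  FD 12: (12.778,-28.7) -> (3.86,-36.73) [heading=222, draw]
  RT 36: heading 222 -> 186
  -- iteration 5/10 --
  FD 12: (3.86,-36.73) -> (-8.074,-37.984) [heading=186, draw]
  RT 36: heading 186 -> 150
  -- iteration 6/10 --
  FD 12: (-8.074,-37.984) -> (-18.466,-31.984) [heading=150, draw]
  RT 36: heading 150 -> 114
  -- iteration 7/10 --
  FD 12: (-18.466,-31.984) -> (-23.347,-21.022) [heading=114, draw]
  RT 36: heading 114 -> 78
  -- iteration 8/10 --
  FD 12: (-23.347,-21.022) -> (-20.852,-9.284) [heading=78, draw]
  RT 36: heading 78 -> 42
  -- iteration 9/10 --
  FD 12: (-20.852,-9.284) -> (-11.934,-1.254) [heading=42, draw]
  RT 36: heading 42 -> 6
  -- iteration 10/10 --
  FD 12: (-11.934,-1.254) -> (0,0) [heading=6, draw]
  RT 36: heading 6 -> 330
]
Final: pos=(0,0), heading=330, 10 segment(s) drawn

Start position: (0, 0)
Final position: (0, 0)
Distance = 0; < 1e-6 -> CLOSED

Answer: yes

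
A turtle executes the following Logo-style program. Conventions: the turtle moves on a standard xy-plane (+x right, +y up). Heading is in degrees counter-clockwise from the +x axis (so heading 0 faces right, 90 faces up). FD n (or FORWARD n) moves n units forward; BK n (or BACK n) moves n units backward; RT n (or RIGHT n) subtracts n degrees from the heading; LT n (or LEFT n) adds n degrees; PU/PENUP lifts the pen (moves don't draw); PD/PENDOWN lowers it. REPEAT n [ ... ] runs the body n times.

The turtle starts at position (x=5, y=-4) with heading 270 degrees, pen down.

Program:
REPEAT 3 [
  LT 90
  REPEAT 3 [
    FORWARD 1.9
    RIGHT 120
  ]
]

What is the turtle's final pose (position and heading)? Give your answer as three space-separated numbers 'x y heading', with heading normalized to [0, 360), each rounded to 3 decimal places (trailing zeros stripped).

Executing turtle program step by step:
Start: pos=(5,-4), heading=270, pen down
REPEAT 3 [
  -- iteration 1/3 --
  LT 90: heading 270 -> 0
  REPEAT 3 [
    -- iteration 1/3 --
    FD 1.9: (5,-4) -> (6.9,-4) [heading=0, draw]
    RT 120: heading 0 -> 240
    -- iteration 2/3 --
    FD 1.9: (6.9,-4) -> (5.95,-5.645) [heading=240, draw]
    RT 120: heading 240 -> 120
    -- iteration 3/3 --
    FD 1.9: (5.95,-5.645) -> (5,-4) [heading=120, draw]
    RT 120: heading 120 -> 0
  ]
  -- iteration 2/3 --
  LT 90: heading 0 -> 90
  REPEAT 3 [
    -- iteration 1/3 --
    FD 1.9: (5,-4) -> (5,-2.1) [heading=90, draw]
    RT 120: heading 90 -> 330
    -- iteration 2/3 --
    FD 1.9: (5,-2.1) -> (6.645,-3.05) [heading=330, draw]
    RT 120: heading 330 -> 210
    -- iteration 3/3 --
    FD 1.9: (6.645,-3.05) -> (5,-4) [heading=210, draw]
    RT 120: heading 210 -> 90
  ]
  -- iteration 3/3 --
  LT 90: heading 90 -> 180
  REPEAT 3 [
    -- iteration 1/3 --
    FD 1.9: (5,-4) -> (3.1,-4) [heading=180, draw]
    RT 120: heading 180 -> 60
    -- iteration 2/3 --
    FD 1.9: (3.1,-4) -> (4.05,-2.355) [heading=60, draw]
    RT 120: heading 60 -> 300
    -- iteration 3/3 --
    FD 1.9: (4.05,-2.355) -> (5,-4) [heading=300, draw]
    RT 120: heading 300 -> 180
  ]
]
Final: pos=(5,-4), heading=180, 9 segment(s) drawn

Answer: 5 -4 180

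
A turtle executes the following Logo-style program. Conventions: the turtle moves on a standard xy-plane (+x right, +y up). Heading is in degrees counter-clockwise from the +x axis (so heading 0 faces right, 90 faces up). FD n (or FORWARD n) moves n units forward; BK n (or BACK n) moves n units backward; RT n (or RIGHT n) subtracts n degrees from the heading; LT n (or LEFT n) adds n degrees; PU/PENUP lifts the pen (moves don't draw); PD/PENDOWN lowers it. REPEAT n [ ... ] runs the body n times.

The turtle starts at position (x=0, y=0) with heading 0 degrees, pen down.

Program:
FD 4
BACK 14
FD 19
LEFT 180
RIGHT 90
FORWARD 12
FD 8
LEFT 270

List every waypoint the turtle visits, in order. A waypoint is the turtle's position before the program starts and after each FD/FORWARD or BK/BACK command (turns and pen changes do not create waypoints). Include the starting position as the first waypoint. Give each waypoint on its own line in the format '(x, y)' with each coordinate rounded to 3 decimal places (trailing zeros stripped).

Executing turtle program step by step:
Start: pos=(0,0), heading=0, pen down
FD 4: (0,0) -> (4,0) [heading=0, draw]
BK 14: (4,0) -> (-10,0) [heading=0, draw]
FD 19: (-10,0) -> (9,0) [heading=0, draw]
LT 180: heading 0 -> 180
RT 90: heading 180 -> 90
FD 12: (9,0) -> (9,12) [heading=90, draw]
FD 8: (9,12) -> (9,20) [heading=90, draw]
LT 270: heading 90 -> 0
Final: pos=(9,20), heading=0, 5 segment(s) drawn
Waypoints (6 total):
(0, 0)
(4, 0)
(-10, 0)
(9, 0)
(9, 12)
(9, 20)

Answer: (0, 0)
(4, 0)
(-10, 0)
(9, 0)
(9, 12)
(9, 20)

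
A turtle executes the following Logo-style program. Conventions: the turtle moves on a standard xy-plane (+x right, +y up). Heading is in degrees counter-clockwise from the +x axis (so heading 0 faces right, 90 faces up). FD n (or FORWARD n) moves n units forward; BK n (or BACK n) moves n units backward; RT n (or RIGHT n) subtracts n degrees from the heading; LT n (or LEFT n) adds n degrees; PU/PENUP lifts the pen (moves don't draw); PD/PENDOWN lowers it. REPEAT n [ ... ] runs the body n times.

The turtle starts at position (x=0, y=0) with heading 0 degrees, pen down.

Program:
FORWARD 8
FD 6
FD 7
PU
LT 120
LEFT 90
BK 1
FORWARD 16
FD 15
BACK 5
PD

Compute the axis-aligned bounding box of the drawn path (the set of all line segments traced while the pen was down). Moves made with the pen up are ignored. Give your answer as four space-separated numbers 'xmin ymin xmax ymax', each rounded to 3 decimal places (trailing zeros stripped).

Executing turtle program step by step:
Start: pos=(0,0), heading=0, pen down
FD 8: (0,0) -> (8,0) [heading=0, draw]
FD 6: (8,0) -> (14,0) [heading=0, draw]
FD 7: (14,0) -> (21,0) [heading=0, draw]
PU: pen up
LT 120: heading 0 -> 120
LT 90: heading 120 -> 210
BK 1: (21,0) -> (21.866,0.5) [heading=210, move]
FD 16: (21.866,0.5) -> (8.01,-7.5) [heading=210, move]
FD 15: (8.01,-7.5) -> (-4.981,-15) [heading=210, move]
BK 5: (-4.981,-15) -> (-0.651,-12.5) [heading=210, move]
PD: pen down
Final: pos=(-0.651,-12.5), heading=210, 3 segment(s) drawn

Segment endpoints: x in {0, 8, 14, 21}, y in {0}
xmin=0, ymin=0, xmax=21, ymax=0

Answer: 0 0 21 0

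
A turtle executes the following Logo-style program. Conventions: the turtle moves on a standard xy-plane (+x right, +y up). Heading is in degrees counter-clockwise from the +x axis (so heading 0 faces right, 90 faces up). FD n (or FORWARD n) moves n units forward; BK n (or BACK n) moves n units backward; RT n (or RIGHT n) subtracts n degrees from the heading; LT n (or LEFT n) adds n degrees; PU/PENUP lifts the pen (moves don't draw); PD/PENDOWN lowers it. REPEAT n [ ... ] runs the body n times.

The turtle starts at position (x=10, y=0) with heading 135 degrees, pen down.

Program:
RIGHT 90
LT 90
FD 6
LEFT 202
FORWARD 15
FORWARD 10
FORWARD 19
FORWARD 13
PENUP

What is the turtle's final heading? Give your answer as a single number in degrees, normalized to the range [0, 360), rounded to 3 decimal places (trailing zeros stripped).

Executing turtle program step by step:
Start: pos=(10,0), heading=135, pen down
RT 90: heading 135 -> 45
LT 90: heading 45 -> 135
FD 6: (10,0) -> (5.757,4.243) [heading=135, draw]
LT 202: heading 135 -> 337
FD 15: (5.757,4.243) -> (19.565,-1.618) [heading=337, draw]
FD 10: (19.565,-1.618) -> (28.77,-5.526) [heading=337, draw]
FD 19: (28.77,-5.526) -> (46.26,-12.95) [heading=337, draw]
FD 13: (46.26,-12.95) -> (58.226,-18.029) [heading=337, draw]
PU: pen up
Final: pos=(58.226,-18.029), heading=337, 5 segment(s) drawn

Answer: 337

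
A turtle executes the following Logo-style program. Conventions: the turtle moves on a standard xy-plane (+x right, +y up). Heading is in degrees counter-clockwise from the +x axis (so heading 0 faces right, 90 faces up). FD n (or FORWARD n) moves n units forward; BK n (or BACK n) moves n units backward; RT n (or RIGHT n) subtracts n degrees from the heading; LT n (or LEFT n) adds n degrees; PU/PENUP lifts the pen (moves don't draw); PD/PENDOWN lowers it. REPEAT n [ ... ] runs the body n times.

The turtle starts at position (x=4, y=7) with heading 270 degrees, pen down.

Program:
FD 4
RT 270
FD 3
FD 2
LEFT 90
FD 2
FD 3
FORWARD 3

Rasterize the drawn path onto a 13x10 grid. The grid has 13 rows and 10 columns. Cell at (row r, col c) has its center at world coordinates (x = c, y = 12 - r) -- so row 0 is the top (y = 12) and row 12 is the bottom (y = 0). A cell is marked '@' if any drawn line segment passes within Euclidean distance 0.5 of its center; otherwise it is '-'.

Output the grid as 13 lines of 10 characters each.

Answer: ----------
---------@
---------@
---------@
---------@
----@----@
----@----@
----@----@
----@----@
----@@@@@@
----------
----------
----------

Derivation:
Segment 0: (4,7) -> (4,3)
Segment 1: (4,3) -> (7,3)
Segment 2: (7,3) -> (9,3)
Segment 3: (9,3) -> (9,5)
Segment 4: (9,5) -> (9,8)
Segment 5: (9,8) -> (9,11)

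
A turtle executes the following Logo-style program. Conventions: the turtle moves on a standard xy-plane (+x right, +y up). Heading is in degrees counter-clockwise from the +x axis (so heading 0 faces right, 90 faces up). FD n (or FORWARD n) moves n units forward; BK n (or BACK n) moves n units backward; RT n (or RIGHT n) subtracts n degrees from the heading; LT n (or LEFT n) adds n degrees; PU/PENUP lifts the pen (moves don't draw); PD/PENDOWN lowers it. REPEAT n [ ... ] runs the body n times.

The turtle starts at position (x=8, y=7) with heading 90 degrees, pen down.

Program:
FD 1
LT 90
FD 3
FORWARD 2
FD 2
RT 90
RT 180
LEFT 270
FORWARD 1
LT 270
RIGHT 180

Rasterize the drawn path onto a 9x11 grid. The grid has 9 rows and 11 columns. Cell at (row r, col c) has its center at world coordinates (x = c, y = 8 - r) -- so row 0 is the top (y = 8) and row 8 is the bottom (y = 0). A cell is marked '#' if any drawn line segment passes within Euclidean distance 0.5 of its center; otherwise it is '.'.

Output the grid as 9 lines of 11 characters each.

Answer: #########..
........#..
...........
...........
...........
...........
...........
...........
...........

Derivation:
Segment 0: (8,7) -> (8,8)
Segment 1: (8,8) -> (5,8)
Segment 2: (5,8) -> (3,8)
Segment 3: (3,8) -> (1,8)
Segment 4: (1,8) -> (0,8)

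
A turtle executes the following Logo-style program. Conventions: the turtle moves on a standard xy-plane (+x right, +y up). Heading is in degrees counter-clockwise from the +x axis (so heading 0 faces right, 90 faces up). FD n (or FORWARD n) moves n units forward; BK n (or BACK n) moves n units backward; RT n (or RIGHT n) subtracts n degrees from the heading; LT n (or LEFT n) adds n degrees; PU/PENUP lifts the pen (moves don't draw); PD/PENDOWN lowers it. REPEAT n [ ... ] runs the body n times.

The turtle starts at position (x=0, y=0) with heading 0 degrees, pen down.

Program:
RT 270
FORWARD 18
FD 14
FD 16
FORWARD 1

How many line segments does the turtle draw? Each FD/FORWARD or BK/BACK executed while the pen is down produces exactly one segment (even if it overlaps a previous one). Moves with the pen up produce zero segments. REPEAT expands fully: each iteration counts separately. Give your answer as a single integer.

Executing turtle program step by step:
Start: pos=(0,0), heading=0, pen down
RT 270: heading 0 -> 90
FD 18: (0,0) -> (0,18) [heading=90, draw]
FD 14: (0,18) -> (0,32) [heading=90, draw]
FD 16: (0,32) -> (0,48) [heading=90, draw]
FD 1: (0,48) -> (0,49) [heading=90, draw]
Final: pos=(0,49), heading=90, 4 segment(s) drawn
Segments drawn: 4

Answer: 4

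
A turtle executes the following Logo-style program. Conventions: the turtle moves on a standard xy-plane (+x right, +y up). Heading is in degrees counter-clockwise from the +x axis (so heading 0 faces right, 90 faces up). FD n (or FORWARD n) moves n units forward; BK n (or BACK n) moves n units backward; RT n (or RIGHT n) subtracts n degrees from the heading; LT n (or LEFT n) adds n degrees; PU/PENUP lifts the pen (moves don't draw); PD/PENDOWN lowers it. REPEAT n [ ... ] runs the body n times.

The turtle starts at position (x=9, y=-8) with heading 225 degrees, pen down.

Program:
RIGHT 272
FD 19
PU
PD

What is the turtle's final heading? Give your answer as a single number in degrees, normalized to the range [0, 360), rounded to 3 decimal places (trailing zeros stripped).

Executing turtle program step by step:
Start: pos=(9,-8), heading=225, pen down
RT 272: heading 225 -> 313
FD 19: (9,-8) -> (21.958,-21.896) [heading=313, draw]
PU: pen up
PD: pen down
Final: pos=(21.958,-21.896), heading=313, 1 segment(s) drawn

Answer: 313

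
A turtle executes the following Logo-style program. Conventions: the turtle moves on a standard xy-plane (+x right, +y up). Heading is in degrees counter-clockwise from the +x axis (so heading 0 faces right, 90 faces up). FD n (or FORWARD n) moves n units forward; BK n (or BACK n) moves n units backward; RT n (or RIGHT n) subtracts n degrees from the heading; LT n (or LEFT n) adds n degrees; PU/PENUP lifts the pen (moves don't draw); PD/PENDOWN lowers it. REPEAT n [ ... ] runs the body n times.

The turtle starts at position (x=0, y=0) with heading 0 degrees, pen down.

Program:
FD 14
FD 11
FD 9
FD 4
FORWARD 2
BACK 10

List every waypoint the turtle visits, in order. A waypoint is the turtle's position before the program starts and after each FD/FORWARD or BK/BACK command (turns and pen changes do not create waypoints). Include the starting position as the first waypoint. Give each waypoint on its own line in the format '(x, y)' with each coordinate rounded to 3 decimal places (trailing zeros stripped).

Answer: (0, 0)
(14, 0)
(25, 0)
(34, 0)
(38, 0)
(40, 0)
(30, 0)

Derivation:
Executing turtle program step by step:
Start: pos=(0,0), heading=0, pen down
FD 14: (0,0) -> (14,0) [heading=0, draw]
FD 11: (14,0) -> (25,0) [heading=0, draw]
FD 9: (25,0) -> (34,0) [heading=0, draw]
FD 4: (34,0) -> (38,0) [heading=0, draw]
FD 2: (38,0) -> (40,0) [heading=0, draw]
BK 10: (40,0) -> (30,0) [heading=0, draw]
Final: pos=(30,0), heading=0, 6 segment(s) drawn
Waypoints (7 total):
(0, 0)
(14, 0)
(25, 0)
(34, 0)
(38, 0)
(40, 0)
(30, 0)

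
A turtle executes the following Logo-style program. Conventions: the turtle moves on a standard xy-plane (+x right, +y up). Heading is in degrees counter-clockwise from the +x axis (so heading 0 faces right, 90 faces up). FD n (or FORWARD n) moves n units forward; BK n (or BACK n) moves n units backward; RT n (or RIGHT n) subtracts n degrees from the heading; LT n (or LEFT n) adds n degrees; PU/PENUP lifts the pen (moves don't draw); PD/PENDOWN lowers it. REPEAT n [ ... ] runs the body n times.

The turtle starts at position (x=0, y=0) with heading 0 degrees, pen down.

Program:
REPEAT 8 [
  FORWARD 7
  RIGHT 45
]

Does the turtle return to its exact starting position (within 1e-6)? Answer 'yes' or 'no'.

Executing turtle program step by step:
Start: pos=(0,0), heading=0, pen down
REPEAT 8 [
  -- iteration 1/8 --
  FD 7: (0,0) -> (7,0) [heading=0, draw]
  RT 45: heading 0 -> 315
  -- iteration 2/8 --
  FD 7: (7,0) -> (11.95,-4.95) [heading=315, draw]
  RT 45: heading 315 -> 270
  -- iteration 3/8 --
  FD 7: (11.95,-4.95) -> (11.95,-11.95) [heading=270, draw]
  RT 45: heading 270 -> 225
  -- iteration 4/8 --
  FD 7: (11.95,-11.95) -> (7,-16.899) [heading=225, draw]
  RT 45: heading 225 -> 180
  -- iteration 5/8 --
  FD 7: (7,-16.899) -> (0,-16.899) [heading=180, draw]
  RT 45: heading 180 -> 135
  -- iteration 6/8 --
  FD 7: (0,-16.899) -> (-4.95,-11.95) [heading=135, draw]
  RT 45: heading 135 -> 90
  -- iteration 7/8 --
  FD 7: (-4.95,-11.95) -> (-4.95,-4.95) [heading=90, draw]
  RT 45: heading 90 -> 45
  -- iteration 8/8 --
  FD 7: (-4.95,-4.95) -> (0,0) [heading=45, draw]
  RT 45: heading 45 -> 0
]
Final: pos=(0,0), heading=0, 8 segment(s) drawn

Start position: (0, 0)
Final position: (0, 0)
Distance = 0; < 1e-6 -> CLOSED

Answer: yes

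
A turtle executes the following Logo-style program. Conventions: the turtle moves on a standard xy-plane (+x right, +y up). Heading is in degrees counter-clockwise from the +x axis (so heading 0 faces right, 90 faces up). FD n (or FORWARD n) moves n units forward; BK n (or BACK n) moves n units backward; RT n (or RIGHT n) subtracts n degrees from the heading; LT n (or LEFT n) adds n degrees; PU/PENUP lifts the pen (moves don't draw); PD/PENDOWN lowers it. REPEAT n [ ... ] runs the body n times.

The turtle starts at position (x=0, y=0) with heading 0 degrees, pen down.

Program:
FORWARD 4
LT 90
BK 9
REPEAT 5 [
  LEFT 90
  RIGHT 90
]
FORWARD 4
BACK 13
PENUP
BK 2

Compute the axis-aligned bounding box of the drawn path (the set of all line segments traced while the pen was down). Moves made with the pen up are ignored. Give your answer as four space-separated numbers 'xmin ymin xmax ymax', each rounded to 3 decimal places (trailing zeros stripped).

Answer: 0 -18 4 0

Derivation:
Executing turtle program step by step:
Start: pos=(0,0), heading=0, pen down
FD 4: (0,0) -> (4,0) [heading=0, draw]
LT 90: heading 0 -> 90
BK 9: (4,0) -> (4,-9) [heading=90, draw]
REPEAT 5 [
  -- iteration 1/5 --
  LT 90: heading 90 -> 180
  RT 90: heading 180 -> 90
  -- iteration 2/5 --
  LT 90: heading 90 -> 180
  RT 90: heading 180 -> 90
  -- iteration 3/5 --
  LT 90: heading 90 -> 180
  RT 90: heading 180 -> 90
  -- iteration 4/5 --
  LT 90: heading 90 -> 180
  RT 90: heading 180 -> 90
  -- iteration 5/5 --
  LT 90: heading 90 -> 180
  RT 90: heading 180 -> 90
]
FD 4: (4,-9) -> (4,-5) [heading=90, draw]
BK 13: (4,-5) -> (4,-18) [heading=90, draw]
PU: pen up
BK 2: (4,-18) -> (4,-20) [heading=90, move]
Final: pos=(4,-20), heading=90, 4 segment(s) drawn

Segment endpoints: x in {0, 4, 4, 4}, y in {-18, -9, -5, 0}
xmin=0, ymin=-18, xmax=4, ymax=0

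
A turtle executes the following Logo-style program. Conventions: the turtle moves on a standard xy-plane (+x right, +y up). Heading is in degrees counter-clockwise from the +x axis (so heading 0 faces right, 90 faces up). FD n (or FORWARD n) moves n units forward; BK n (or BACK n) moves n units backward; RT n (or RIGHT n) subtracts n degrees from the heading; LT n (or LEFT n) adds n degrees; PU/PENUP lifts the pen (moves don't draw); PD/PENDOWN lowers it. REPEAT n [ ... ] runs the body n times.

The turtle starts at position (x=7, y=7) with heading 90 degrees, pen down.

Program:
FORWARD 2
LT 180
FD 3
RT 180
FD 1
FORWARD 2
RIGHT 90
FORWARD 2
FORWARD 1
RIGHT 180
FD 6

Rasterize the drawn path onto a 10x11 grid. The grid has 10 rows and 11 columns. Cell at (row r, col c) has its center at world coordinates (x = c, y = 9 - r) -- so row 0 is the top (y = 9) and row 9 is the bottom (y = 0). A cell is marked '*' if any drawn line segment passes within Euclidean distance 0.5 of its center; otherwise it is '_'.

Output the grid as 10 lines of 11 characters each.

Segment 0: (7,7) -> (7,9)
Segment 1: (7,9) -> (7,6)
Segment 2: (7,6) -> (7,7)
Segment 3: (7,7) -> (7,9)
Segment 4: (7,9) -> (9,9)
Segment 5: (9,9) -> (10,9)
Segment 6: (10,9) -> (4,9)

Answer: ____*******
_______*___
_______*___
_______*___
___________
___________
___________
___________
___________
___________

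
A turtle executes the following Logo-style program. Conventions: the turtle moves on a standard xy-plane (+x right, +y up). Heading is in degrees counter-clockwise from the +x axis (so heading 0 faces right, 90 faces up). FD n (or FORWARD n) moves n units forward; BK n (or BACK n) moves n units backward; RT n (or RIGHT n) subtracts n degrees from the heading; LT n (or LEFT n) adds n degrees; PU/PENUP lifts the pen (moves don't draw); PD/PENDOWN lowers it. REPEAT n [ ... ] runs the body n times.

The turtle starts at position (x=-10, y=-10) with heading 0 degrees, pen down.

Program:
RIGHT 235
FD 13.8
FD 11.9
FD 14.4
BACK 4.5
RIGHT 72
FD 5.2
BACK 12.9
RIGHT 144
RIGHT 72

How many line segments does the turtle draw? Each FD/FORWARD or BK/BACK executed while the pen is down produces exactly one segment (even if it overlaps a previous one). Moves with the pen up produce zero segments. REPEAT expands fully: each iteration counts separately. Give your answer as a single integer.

Executing turtle program step by step:
Start: pos=(-10,-10), heading=0, pen down
RT 235: heading 0 -> 125
FD 13.8: (-10,-10) -> (-17.915,1.304) [heading=125, draw]
FD 11.9: (-17.915,1.304) -> (-24.741,11.052) [heading=125, draw]
FD 14.4: (-24.741,11.052) -> (-33,22.848) [heading=125, draw]
BK 4.5: (-33,22.848) -> (-30.419,19.162) [heading=125, draw]
RT 72: heading 125 -> 53
FD 5.2: (-30.419,19.162) -> (-27.29,23.315) [heading=53, draw]
BK 12.9: (-27.29,23.315) -> (-35.053,13.012) [heading=53, draw]
RT 144: heading 53 -> 269
RT 72: heading 269 -> 197
Final: pos=(-35.053,13.012), heading=197, 6 segment(s) drawn
Segments drawn: 6

Answer: 6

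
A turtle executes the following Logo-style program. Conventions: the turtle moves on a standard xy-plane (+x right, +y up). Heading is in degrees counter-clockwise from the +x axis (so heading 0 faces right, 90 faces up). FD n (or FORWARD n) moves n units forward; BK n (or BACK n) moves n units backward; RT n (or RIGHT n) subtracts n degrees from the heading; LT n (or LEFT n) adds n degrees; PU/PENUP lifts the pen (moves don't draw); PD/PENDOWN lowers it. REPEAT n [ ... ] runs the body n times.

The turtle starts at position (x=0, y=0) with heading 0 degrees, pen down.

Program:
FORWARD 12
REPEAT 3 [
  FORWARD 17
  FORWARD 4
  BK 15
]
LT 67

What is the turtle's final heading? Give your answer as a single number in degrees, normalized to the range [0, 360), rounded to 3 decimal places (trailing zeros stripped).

Executing turtle program step by step:
Start: pos=(0,0), heading=0, pen down
FD 12: (0,0) -> (12,0) [heading=0, draw]
REPEAT 3 [
  -- iteration 1/3 --
  FD 17: (12,0) -> (29,0) [heading=0, draw]
  FD 4: (29,0) -> (33,0) [heading=0, draw]
  BK 15: (33,0) -> (18,0) [heading=0, draw]
  -- iteration 2/3 --
  FD 17: (18,0) -> (35,0) [heading=0, draw]
  FD 4: (35,0) -> (39,0) [heading=0, draw]
  BK 15: (39,0) -> (24,0) [heading=0, draw]
  -- iteration 3/3 --
  FD 17: (24,0) -> (41,0) [heading=0, draw]
  FD 4: (41,0) -> (45,0) [heading=0, draw]
  BK 15: (45,0) -> (30,0) [heading=0, draw]
]
LT 67: heading 0 -> 67
Final: pos=(30,0), heading=67, 10 segment(s) drawn

Answer: 67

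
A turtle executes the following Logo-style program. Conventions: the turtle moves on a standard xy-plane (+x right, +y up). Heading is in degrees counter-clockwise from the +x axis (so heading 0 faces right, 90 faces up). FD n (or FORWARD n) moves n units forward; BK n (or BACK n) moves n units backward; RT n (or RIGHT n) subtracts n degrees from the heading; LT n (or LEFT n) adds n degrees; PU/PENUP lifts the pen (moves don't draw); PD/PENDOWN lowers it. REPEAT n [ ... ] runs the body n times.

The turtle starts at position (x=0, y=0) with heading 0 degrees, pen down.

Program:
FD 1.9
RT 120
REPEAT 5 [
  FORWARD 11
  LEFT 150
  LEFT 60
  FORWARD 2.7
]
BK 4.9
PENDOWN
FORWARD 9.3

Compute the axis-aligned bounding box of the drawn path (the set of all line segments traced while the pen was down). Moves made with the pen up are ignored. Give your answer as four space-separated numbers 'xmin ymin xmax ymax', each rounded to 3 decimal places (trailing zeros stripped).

Executing turtle program step by step:
Start: pos=(0,0), heading=0, pen down
FD 1.9: (0,0) -> (1.9,0) [heading=0, draw]
RT 120: heading 0 -> 240
REPEAT 5 [
  -- iteration 1/5 --
  FD 11: (1.9,0) -> (-3.6,-9.526) [heading=240, draw]
  LT 150: heading 240 -> 30
  LT 60: heading 30 -> 90
  FD 2.7: (-3.6,-9.526) -> (-3.6,-6.826) [heading=90, draw]
  -- iteration 2/5 --
  FD 11: (-3.6,-6.826) -> (-3.6,4.174) [heading=90, draw]
  LT 150: heading 90 -> 240
  LT 60: heading 240 -> 300
  FD 2.7: (-3.6,4.174) -> (-2.25,1.835) [heading=300, draw]
  -- iteration 3/5 --
  FD 11: (-2.25,1.835) -> (3.25,-7.691) [heading=300, draw]
  LT 150: heading 300 -> 90
  LT 60: heading 90 -> 150
  FD 2.7: (3.25,-7.691) -> (0.912,-6.341) [heading=150, draw]
  -- iteration 4/5 --
  FD 11: (0.912,-6.341) -> (-8.615,-0.841) [heading=150, draw]
  LT 150: heading 150 -> 300
  LT 60: heading 300 -> 0
  FD 2.7: (-8.615,-0.841) -> (-5.915,-0.841) [heading=0, draw]
  -- iteration 5/5 --
  FD 11: (-5.915,-0.841) -> (5.085,-0.841) [heading=0, draw]
  LT 150: heading 0 -> 150
  LT 60: heading 150 -> 210
  FD 2.7: (5.085,-0.841) -> (2.747,-2.191) [heading=210, draw]
]
BK 4.9: (2.747,-2.191) -> (6.991,0.259) [heading=210, draw]
PD: pen down
FD 9.3: (6.991,0.259) -> (-1.063,-4.391) [heading=210, draw]
Final: pos=(-1.063,-4.391), heading=210, 13 segment(s) drawn

Segment endpoints: x in {-8.615, -5.915, -3.6, -3.6, -2.25, -1.063, 0, 0.912, 1.9, 2.747, 3.25, 5.085, 6.991}, y in {-9.526, -7.691, -6.826, -6.341, -4.391, -2.191, -0.841, -0.841, -0.841, 0, 0.259, 1.835, 4.174}
xmin=-8.615, ymin=-9.526, xmax=6.991, ymax=4.174

Answer: -8.615 -9.526 6.991 4.174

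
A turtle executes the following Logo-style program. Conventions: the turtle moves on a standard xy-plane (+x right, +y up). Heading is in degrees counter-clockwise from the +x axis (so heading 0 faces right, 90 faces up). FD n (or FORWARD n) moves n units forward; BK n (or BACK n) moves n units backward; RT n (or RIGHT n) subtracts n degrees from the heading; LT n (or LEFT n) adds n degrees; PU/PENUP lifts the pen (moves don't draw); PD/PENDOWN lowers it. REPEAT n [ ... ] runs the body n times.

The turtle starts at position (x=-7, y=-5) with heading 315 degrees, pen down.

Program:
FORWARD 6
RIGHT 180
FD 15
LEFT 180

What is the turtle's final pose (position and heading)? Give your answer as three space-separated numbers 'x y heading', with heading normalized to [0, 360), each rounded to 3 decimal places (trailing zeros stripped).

Answer: -13.364 1.364 315

Derivation:
Executing turtle program step by step:
Start: pos=(-7,-5), heading=315, pen down
FD 6: (-7,-5) -> (-2.757,-9.243) [heading=315, draw]
RT 180: heading 315 -> 135
FD 15: (-2.757,-9.243) -> (-13.364,1.364) [heading=135, draw]
LT 180: heading 135 -> 315
Final: pos=(-13.364,1.364), heading=315, 2 segment(s) drawn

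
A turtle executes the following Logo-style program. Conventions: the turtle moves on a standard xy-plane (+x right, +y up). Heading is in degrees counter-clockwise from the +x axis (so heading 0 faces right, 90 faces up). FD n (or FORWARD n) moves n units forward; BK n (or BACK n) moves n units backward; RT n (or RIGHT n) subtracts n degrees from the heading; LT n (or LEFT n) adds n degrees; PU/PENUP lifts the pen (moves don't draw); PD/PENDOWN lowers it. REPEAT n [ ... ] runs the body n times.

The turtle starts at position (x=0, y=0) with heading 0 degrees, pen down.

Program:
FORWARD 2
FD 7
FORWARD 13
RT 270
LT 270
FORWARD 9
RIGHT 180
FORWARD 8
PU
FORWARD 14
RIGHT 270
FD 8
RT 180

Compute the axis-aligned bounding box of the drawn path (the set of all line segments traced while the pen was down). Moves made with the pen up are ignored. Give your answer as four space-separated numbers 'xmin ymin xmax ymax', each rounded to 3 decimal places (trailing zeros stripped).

Answer: 0 0 31 0

Derivation:
Executing turtle program step by step:
Start: pos=(0,0), heading=0, pen down
FD 2: (0,0) -> (2,0) [heading=0, draw]
FD 7: (2,0) -> (9,0) [heading=0, draw]
FD 13: (9,0) -> (22,0) [heading=0, draw]
RT 270: heading 0 -> 90
LT 270: heading 90 -> 0
FD 9: (22,0) -> (31,0) [heading=0, draw]
RT 180: heading 0 -> 180
FD 8: (31,0) -> (23,0) [heading=180, draw]
PU: pen up
FD 14: (23,0) -> (9,0) [heading=180, move]
RT 270: heading 180 -> 270
FD 8: (9,0) -> (9,-8) [heading=270, move]
RT 180: heading 270 -> 90
Final: pos=(9,-8), heading=90, 5 segment(s) drawn

Segment endpoints: x in {0, 2, 9, 22, 23, 31}, y in {0, 0}
xmin=0, ymin=0, xmax=31, ymax=0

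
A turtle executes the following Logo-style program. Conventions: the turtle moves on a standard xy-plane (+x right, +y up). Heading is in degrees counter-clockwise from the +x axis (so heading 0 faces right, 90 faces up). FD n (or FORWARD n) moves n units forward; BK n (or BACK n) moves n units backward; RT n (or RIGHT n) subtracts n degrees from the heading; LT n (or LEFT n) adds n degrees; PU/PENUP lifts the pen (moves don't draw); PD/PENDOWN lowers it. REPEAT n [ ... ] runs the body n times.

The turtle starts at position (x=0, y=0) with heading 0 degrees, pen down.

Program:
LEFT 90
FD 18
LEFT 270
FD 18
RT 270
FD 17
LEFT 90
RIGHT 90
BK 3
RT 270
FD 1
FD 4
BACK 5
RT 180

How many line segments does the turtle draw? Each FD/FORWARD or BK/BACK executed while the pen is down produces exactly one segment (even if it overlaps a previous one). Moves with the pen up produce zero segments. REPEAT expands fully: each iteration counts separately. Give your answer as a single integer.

Executing turtle program step by step:
Start: pos=(0,0), heading=0, pen down
LT 90: heading 0 -> 90
FD 18: (0,0) -> (0,18) [heading=90, draw]
LT 270: heading 90 -> 0
FD 18: (0,18) -> (18,18) [heading=0, draw]
RT 270: heading 0 -> 90
FD 17: (18,18) -> (18,35) [heading=90, draw]
LT 90: heading 90 -> 180
RT 90: heading 180 -> 90
BK 3: (18,35) -> (18,32) [heading=90, draw]
RT 270: heading 90 -> 180
FD 1: (18,32) -> (17,32) [heading=180, draw]
FD 4: (17,32) -> (13,32) [heading=180, draw]
BK 5: (13,32) -> (18,32) [heading=180, draw]
RT 180: heading 180 -> 0
Final: pos=(18,32), heading=0, 7 segment(s) drawn
Segments drawn: 7

Answer: 7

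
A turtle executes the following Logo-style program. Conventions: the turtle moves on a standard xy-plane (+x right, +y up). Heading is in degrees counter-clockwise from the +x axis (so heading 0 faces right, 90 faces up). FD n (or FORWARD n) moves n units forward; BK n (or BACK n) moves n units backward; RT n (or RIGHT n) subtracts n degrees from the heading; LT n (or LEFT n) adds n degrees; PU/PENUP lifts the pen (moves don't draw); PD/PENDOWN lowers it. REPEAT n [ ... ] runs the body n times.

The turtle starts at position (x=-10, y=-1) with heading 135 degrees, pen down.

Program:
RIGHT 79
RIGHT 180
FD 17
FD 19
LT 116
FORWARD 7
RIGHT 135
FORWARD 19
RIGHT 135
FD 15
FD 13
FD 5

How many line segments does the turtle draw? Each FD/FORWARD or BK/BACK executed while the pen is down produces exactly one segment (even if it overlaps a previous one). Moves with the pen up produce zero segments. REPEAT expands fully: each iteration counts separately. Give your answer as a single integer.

Answer: 7

Derivation:
Executing turtle program step by step:
Start: pos=(-10,-1), heading=135, pen down
RT 79: heading 135 -> 56
RT 180: heading 56 -> 236
FD 17: (-10,-1) -> (-19.506,-15.094) [heading=236, draw]
FD 19: (-19.506,-15.094) -> (-30.131,-30.845) [heading=236, draw]
LT 116: heading 236 -> 352
FD 7: (-30.131,-30.845) -> (-23.199,-31.82) [heading=352, draw]
RT 135: heading 352 -> 217
FD 19: (-23.199,-31.82) -> (-38.373,-43.254) [heading=217, draw]
RT 135: heading 217 -> 82
FD 15: (-38.373,-43.254) -> (-36.286,-28.4) [heading=82, draw]
FD 13: (-36.286,-28.4) -> (-34.476,-15.527) [heading=82, draw]
FD 5: (-34.476,-15.527) -> (-33.78,-10.575) [heading=82, draw]
Final: pos=(-33.78,-10.575), heading=82, 7 segment(s) drawn
Segments drawn: 7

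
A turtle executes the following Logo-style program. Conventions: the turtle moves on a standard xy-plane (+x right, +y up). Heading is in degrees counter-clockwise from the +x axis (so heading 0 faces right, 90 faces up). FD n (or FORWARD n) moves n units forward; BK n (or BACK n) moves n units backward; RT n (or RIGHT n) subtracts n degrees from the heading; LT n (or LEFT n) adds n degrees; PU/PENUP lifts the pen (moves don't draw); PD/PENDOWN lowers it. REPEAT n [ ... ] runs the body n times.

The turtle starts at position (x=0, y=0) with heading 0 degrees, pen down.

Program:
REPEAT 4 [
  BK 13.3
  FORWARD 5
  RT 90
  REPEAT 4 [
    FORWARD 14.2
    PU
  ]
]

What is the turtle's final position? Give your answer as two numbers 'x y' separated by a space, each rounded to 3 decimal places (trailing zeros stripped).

Answer: 0 0

Derivation:
Executing turtle program step by step:
Start: pos=(0,0), heading=0, pen down
REPEAT 4 [
  -- iteration 1/4 --
  BK 13.3: (0,0) -> (-13.3,0) [heading=0, draw]
  FD 5: (-13.3,0) -> (-8.3,0) [heading=0, draw]
  RT 90: heading 0 -> 270
  REPEAT 4 [
    -- iteration 1/4 --
    FD 14.2: (-8.3,0) -> (-8.3,-14.2) [heading=270, draw]
    PU: pen up
    -- iteration 2/4 --
    FD 14.2: (-8.3,-14.2) -> (-8.3,-28.4) [heading=270, move]
    PU: pen up
    -- iteration 3/4 --
    FD 14.2: (-8.3,-28.4) -> (-8.3,-42.6) [heading=270, move]
    PU: pen up
    -- iteration 4/4 --
    FD 14.2: (-8.3,-42.6) -> (-8.3,-56.8) [heading=270, move]
    PU: pen up
  ]
  -- iteration 2/4 --
  BK 13.3: (-8.3,-56.8) -> (-8.3,-43.5) [heading=270, move]
  FD 5: (-8.3,-43.5) -> (-8.3,-48.5) [heading=270, move]
  RT 90: heading 270 -> 180
  REPEAT 4 [
    -- iteration 1/4 --
    FD 14.2: (-8.3,-48.5) -> (-22.5,-48.5) [heading=180, move]
    PU: pen up
    -- iteration 2/4 --
    FD 14.2: (-22.5,-48.5) -> (-36.7,-48.5) [heading=180, move]
    PU: pen up
    -- iteration 3/4 --
    FD 14.2: (-36.7,-48.5) -> (-50.9,-48.5) [heading=180, move]
    PU: pen up
    -- iteration 4/4 --
    FD 14.2: (-50.9,-48.5) -> (-65.1,-48.5) [heading=180, move]
    PU: pen up
  ]
  -- iteration 3/4 --
  BK 13.3: (-65.1,-48.5) -> (-51.8,-48.5) [heading=180, move]
  FD 5: (-51.8,-48.5) -> (-56.8,-48.5) [heading=180, move]
  RT 90: heading 180 -> 90
  REPEAT 4 [
    -- iteration 1/4 --
    FD 14.2: (-56.8,-48.5) -> (-56.8,-34.3) [heading=90, move]
    PU: pen up
    -- iteration 2/4 --
    FD 14.2: (-56.8,-34.3) -> (-56.8,-20.1) [heading=90, move]
    PU: pen up
    -- iteration 3/4 --
    FD 14.2: (-56.8,-20.1) -> (-56.8,-5.9) [heading=90, move]
    PU: pen up
    -- iteration 4/4 --
    FD 14.2: (-56.8,-5.9) -> (-56.8,8.3) [heading=90, move]
    PU: pen up
  ]
  -- iteration 4/4 --
  BK 13.3: (-56.8,8.3) -> (-56.8,-5) [heading=90, move]
  FD 5: (-56.8,-5) -> (-56.8,0) [heading=90, move]
  RT 90: heading 90 -> 0
  REPEAT 4 [
    -- iteration 1/4 --
    FD 14.2: (-56.8,0) -> (-42.6,0) [heading=0, move]
    PU: pen up
    -- iteration 2/4 --
    FD 14.2: (-42.6,0) -> (-28.4,0) [heading=0, move]
    PU: pen up
    -- iteration 3/4 --
    FD 14.2: (-28.4,0) -> (-14.2,0) [heading=0, move]
    PU: pen up
    -- iteration 4/4 --
    FD 14.2: (-14.2,0) -> (0,0) [heading=0, move]
    PU: pen up
  ]
]
Final: pos=(0,0), heading=0, 3 segment(s) drawn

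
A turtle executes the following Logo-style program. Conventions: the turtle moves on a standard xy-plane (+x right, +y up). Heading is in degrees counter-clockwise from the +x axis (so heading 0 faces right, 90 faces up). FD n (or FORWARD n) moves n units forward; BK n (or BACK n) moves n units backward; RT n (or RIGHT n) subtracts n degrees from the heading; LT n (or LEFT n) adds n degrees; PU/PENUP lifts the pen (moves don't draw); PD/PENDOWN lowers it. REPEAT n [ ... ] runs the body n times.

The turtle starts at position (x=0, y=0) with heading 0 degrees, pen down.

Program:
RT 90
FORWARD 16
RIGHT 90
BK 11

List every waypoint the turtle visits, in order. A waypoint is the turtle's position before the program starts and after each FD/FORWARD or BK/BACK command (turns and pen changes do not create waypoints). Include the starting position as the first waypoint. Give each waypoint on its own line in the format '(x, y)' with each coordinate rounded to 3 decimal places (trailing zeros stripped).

Answer: (0, 0)
(0, -16)
(11, -16)

Derivation:
Executing turtle program step by step:
Start: pos=(0,0), heading=0, pen down
RT 90: heading 0 -> 270
FD 16: (0,0) -> (0,-16) [heading=270, draw]
RT 90: heading 270 -> 180
BK 11: (0,-16) -> (11,-16) [heading=180, draw]
Final: pos=(11,-16), heading=180, 2 segment(s) drawn
Waypoints (3 total):
(0, 0)
(0, -16)
(11, -16)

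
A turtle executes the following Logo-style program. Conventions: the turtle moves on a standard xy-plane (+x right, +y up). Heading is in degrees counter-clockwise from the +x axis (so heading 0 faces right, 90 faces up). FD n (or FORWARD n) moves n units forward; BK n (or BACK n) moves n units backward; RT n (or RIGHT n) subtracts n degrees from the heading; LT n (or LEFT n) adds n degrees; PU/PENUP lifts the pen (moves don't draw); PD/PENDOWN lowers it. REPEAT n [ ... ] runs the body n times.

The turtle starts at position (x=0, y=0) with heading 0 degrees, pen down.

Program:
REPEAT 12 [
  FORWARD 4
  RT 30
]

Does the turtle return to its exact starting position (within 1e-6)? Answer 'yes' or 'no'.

Executing turtle program step by step:
Start: pos=(0,0), heading=0, pen down
REPEAT 12 [
  -- iteration 1/12 --
  FD 4: (0,0) -> (4,0) [heading=0, draw]
  RT 30: heading 0 -> 330
  -- iteration 2/12 --
  FD 4: (4,0) -> (7.464,-2) [heading=330, draw]
  RT 30: heading 330 -> 300
  -- iteration 3/12 --
  FD 4: (7.464,-2) -> (9.464,-5.464) [heading=300, draw]
  RT 30: heading 300 -> 270
  -- iteration 4/12 --
  FD 4: (9.464,-5.464) -> (9.464,-9.464) [heading=270, draw]
  RT 30: heading 270 -> 240
  -- iteration 5/12 --
  FD 4: (9.464,-9.464) -> (7.464,-12.928) [heading=240, draw]
  RT 30: heading 240 -> 210
  -- iteration 6/12 --
  FD 4: (7.464,-12.928) -> (4,-14.928) [heading=210, draw]
  RT 30: heading 210 -> 180
  -- iteration 7/12 --
  FD 4: (4,-14.928) -> (0,-14.928) [heading=180, draw]
  RT 30: heading 180 -> 150
  -- iteration 8/12 --
  FD 4: (0,-14.928) -> (-3.464,-12.928) [heading=150, draw]
  RT 30: heading 150 -> 120
  -- iteration 9/12 --
  FD 4: (-3.464,-12.928) -> (-5.464,-9.464) [heading=120, draw]
  RT 30: heading 120 -> 90
  -- iteration 10/12 --
  FD 4: (-5.464,-9.464) -> (-5.464,-5.464) [heading=90, draw]
  RT 30: heading 90 -> 60
  -- iteration 11/12 --
  FD 4: (-5.464,-5.464) -> (-3.464,-2) [heading=60, draw]
  RT 30: heading 60 -> 30
  -- iteration 12/12 --
  FD 4: (-3.464,-2) -> (0,0) [heading=30, draw]
  RT 30: heading 30 -> 0
]
Final: pos=(0,0), heading=0, 12 segment(s) drawn

Start position: (0, 0)
Final position: (0, 0)
Distance = 0; < 1e-6 -> CLOSED

Answer: yes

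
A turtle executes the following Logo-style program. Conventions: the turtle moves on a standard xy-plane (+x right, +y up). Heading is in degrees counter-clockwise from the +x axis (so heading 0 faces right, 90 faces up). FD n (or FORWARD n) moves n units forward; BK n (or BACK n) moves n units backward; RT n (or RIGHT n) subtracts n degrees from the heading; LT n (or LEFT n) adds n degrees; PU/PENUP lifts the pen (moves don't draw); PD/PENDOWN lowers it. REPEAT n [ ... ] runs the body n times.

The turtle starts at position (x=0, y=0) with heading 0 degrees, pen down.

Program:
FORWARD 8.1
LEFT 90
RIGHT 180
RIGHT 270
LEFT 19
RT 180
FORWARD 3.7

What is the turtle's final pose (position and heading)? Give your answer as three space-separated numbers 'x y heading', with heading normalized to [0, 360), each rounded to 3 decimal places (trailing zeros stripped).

Answer: 4.602 -1.205 199

Derivation:
Executing turtle program step by step:
Start: pos=(0,0), heading=0, pen down
FD 8.1: (0,0) -> (8.1,0) [heading=0, draw]
LT 90: heading 0 -> 90
RT 180: heading 90 -> 270
RT 270: heading 270 -> 0
LT 19: heading 0 -> 19
RT 180: heading 19 -> 199
FD 3.7: (8.1,0) -> (4.602,-1.205) [heading=199, draw]
Final: pos=(4.602,-1.205), heading=199, 2 segment(s) drawn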